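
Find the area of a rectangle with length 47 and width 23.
Area = length * width
Area = 47 * 23
Area = 1081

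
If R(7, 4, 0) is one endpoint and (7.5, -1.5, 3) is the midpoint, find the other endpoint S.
S = (2×7.5 - 7, 2×(-1.5) - 4, 2×3 - 0) = (8, -7, 6)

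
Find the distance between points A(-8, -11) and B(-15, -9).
Using the distance formula: d = sqrt((x₂-x₁)² + (y₂-y₁)²)
dx = (-15) - (-8) = -7
dy = (-9) - (-11) = 2
d = sqrt((-7)² + 2²) = sqrt(49 + 4) = sqrt(53) = 7.28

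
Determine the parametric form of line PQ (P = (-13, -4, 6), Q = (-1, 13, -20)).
Direction vector d = Q - P = (12, 17, -26)
x = -13 + 12t, y = -4 + 17t, z = 6 - 26t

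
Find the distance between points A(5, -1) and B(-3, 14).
Using the distance formula: d = sqrt((x₂-x₁)² + (y₂-y₁)²)
dx = (-3) - 5 = -8
dy = 14 - (-1) = 15
d = sqrt((-8)² + 15²) = sqrt(64 + 225) = sqrt(289) = 17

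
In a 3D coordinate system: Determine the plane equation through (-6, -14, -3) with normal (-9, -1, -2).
d = n·P = (-9)(-6) + (-1)(-14) + (-2)(-3) = 74
Plane: -9x - y - 2z = 74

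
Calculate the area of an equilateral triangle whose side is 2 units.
Area = (sqrt(3)/4) * s²
Area = (sqrt(3)/4) * 2²
Area = (sqrt(3)/4) * 4
Area = 1.73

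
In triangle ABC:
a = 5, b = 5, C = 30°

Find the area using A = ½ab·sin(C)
A = ½·5·5·sin(30°) = ½·25·0.500000 = 6.25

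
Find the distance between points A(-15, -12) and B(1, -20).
Using the distance formula: d = sqrt((x₂-x₁)² + (y₂-y₁)²)
dx = 1 - (-15) = 16
dy = (-20) - (-12) = -8
d = sqrt(16² + (-8)²) = sqrt(256 + 64) = sqrt(320) = 17.89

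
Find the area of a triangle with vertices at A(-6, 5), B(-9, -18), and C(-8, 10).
Using the coordinate formula: Area = (1/2)|x₁(y₂-y₃) + x₂(y₃-y₁) + x₃(y₁-y₂)|
Area = (1/2)|(-6)((-18)-10) + (-9)(10-5) + (-8)(5-(-18))|
Area = (1/2)|(-6)*(-28) + (-9)*5 + (-8)*23|
Area = (1/2)|168 + (-45) + (-184)|
Area = (1/2)*61 = 30.50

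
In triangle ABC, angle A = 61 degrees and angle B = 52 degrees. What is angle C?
Sum of angles in a triangle = 180 degrees
Third angle = 180 - 61 - 52
Third angle = 67 degrees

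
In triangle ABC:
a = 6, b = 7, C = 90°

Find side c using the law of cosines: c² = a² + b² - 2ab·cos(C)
c² = 6² + 7² - 2·6·7·cos(90°)
c² = 36 + 49 - 84·0.0000 = 85
c = √85 = 9.22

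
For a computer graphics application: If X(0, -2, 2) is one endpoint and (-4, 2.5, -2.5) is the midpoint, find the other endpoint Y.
Y = (2×(-4) - 0, 2×2.5 - (-2), 2×(-2.5) - 2) = (-8, 7, -7)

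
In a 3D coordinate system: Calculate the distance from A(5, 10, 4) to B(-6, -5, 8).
d = √[(-11)² + (-15)² + (4)²] = √362 = 19.03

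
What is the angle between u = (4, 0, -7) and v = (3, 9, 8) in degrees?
u·v = -44, |u|² = 65, |v|² = 154
cos θ = -44/√10010 ≈ -0.4398
θ ≈ 116.1°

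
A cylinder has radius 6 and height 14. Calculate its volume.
Volume = pi * r² * h
Volume = pi * 6² * 14
Volume = pi * 36 * 14
Volume = pi * 504
Volume = 1583.36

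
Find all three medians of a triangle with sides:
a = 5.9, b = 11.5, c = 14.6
Using m_x = ½√(2y² + 2z² - x²):
m_a = ½√(2·11.5² + 2·14.6² - 5.9²) = ½√656.01 = 12.81
m_b = ½√(2·5.9² + 2·14.6² - 11.5²) = ½√363.69 = 9.535
m_c = ½√(2·5.9² + 2·11.5² - 14.6²) = ½√120.96 = 5.499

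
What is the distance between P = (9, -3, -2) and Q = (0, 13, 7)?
d = √[(-9)² + (16)² + (9)²] = √418 = 20.45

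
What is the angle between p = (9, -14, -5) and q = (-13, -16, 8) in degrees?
p·q = 67, |p|² = 302, |q|² = 489
cos θ = 67/√147678 ≈ 0.1743
θ ≈ 79.96°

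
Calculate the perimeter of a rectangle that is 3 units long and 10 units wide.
Perimeter = 2 * (length + width)
Perimeter = 2 * (3 + 10)
Perimeter = 2 * 13
Perimeter = 26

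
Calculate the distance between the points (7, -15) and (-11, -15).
Using the distance formula: d = sqrt((x₂-x₁)² + (y₂-y₁)²)
dx = (-11) - 7 = -18
dy = (-15) - (-15) = 0
d = sqrt((-18)² + 0²) = sqrt(324 + 0) = sqrt(324) = 18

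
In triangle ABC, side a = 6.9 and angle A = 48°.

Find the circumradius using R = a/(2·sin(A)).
R = a/(2·sin(A)) = 6.9/(2·sin(48°))
R = 6.9/(2·0.743145) = 6.9/1.486290 = 4.642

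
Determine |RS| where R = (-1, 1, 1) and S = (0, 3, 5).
d = √[(1)² + (2)² + (4)²] = √21 = 4.583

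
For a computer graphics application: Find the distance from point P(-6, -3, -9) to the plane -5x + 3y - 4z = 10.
d = |(-5)(-6) + 3(-3) + (-4)(-9) - (10)| / √((-5)² + 3² + (-4)²) = 47/√50 = 6.647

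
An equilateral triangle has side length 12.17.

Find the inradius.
For an equilateral triangle, r = s/(2√3) where s is the side.
r = 12.17/(2√3) = 12.17/3.464102 = 3.513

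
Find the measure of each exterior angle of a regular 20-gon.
Exterior angle of a regular n-gon = 360/n
Exterior angle = 360/20
Exterior angle = 18 degrees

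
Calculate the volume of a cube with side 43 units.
Volume = s³
Volume = 43³
Volume = 79507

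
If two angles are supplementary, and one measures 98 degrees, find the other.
Supplementary angles sum to 180 degrees.
Other angle = 180 - 98
Other angle = 82 degrees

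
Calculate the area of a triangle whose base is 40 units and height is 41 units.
Area = (1/2) * base * height
Area = (1/2) * 40 * 41
Area = 820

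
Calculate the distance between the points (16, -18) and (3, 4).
Using the distance formula: d = sqrt((x₂-x₁)² + (y₂-y₁)²)
dx = 3 - 16 = -13
dy = 4 - (-18) = 22
d = sqrt((-13)² + 22²) = sqrt(169 + 484) = sqrt(653) = 25.55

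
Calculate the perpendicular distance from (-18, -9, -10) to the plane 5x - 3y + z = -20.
d = |5(-18) + (-3)(-9) + 1(-10) - (-20)| / √(5² + (-3)² + 1²) = 53/√35 = 8.959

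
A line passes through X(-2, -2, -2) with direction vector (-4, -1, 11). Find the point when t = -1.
P(-1) = (-2 + (-4)(-1), -2 + (-1)(-1), -2 + 11(-1)) = (2, -1, -13)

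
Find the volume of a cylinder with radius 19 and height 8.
Volume = pi * r² * h
Volume = pi * 19² * 8
Volume = pi * 361 * 8
Volume = pi * 2888
Volume = 9072.92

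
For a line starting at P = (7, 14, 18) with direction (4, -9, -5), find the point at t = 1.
P(1) = (7 + 4(1), 14 + (-9)(1), 18 + (-5)(1)) = (11, 5, 13)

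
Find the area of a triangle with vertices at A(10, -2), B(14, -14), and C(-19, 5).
Using the coordinate formula: Area = (1/2)|x₁(y₂-y₃) + x₂(y₃-y₁) + x₃(y₁-y₂)|
Area = (1/2)|10((-14)-5) + 14(5-(-2)) + (-19)((-2)-(-14))|
Area = (1/2)|10*(-19) + 14*7 + (-19)*12|
Area = (1/2)|(-190) + 98 + (-228)|
Area = (1/2)*320 = 160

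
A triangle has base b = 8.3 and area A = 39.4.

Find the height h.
A = ½bh  →  h = 2A/b
h = 2·39.4/8.3 = 9.494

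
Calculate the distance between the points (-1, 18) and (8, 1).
Using the distance formula: d = sqrt((x₂-x₁)² + (y₂-y₁)²)
dx = 8 - (-1) = 9
dy = 1 - 18 = -17
d = sqrt(9² + (-17)²) = sqrt(81 + 289) = sqrt(370) = 19.24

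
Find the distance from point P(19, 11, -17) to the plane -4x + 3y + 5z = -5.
d = |(-4)(19) + 3(11) + 5(-17) - (-5)| / √((-4)² + 3² + 5²) = 123/√50 = 17.39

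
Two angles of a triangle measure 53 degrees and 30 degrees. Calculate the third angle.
Sum of angles in a triangle = 180 degrees
Third angle = 180 - 53 - 30
Third angle = 97 degrees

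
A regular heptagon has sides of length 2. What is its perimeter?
Perimeter = number of sides * side length
Perimeter = 7 * 2
Perimeter = 14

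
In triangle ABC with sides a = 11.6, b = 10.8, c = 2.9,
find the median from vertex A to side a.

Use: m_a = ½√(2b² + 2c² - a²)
m_a = ½√(2·10.8² + 2·2.9² - 11.6²)
m_a = ½√(233.28 + 16.82 - 134.56) = ½√115.54 = 5.374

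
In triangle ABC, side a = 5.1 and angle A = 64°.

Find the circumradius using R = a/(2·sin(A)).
R = a/(2·sin(A)) = 5.1/(2·sin(64°))
R = 5.1/(2·0.898794) = 5.1/1.797588 = 2.837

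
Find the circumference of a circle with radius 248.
Circumference = 2 * pi * r
Circumference = 2 * pi * 248
Circumference = 1558.23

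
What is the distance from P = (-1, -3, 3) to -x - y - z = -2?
d = |(-1)(-1) + (-1)(-3) + (-1)(3) - (-2)| / √((-1)² + (-1)² + (-1)²) = 3/√3 = 1.732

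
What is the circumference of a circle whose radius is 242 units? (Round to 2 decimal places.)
Circumference = 2 * pi * r
Circumference = 2 * pi * 242
Circumference = 1520.53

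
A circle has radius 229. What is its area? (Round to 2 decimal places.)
Area = pi * r²
Area = pi * 229²
Area = pi * 52441
Area = 164748.26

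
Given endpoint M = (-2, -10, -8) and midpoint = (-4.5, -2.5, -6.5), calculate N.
N = (2×(-4.5) - (-2), 2×(-2.5) - (-10), 2×(-6.5) - (-8)) = (-7, 5, -5)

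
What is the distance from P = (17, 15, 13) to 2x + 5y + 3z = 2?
d = |2(17) + 5(15) + 3(13) - (2)| / √(2² + 5² + 3²) = 146/√38 = 23.68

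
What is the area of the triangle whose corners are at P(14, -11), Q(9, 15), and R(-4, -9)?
Using the coordinate formula: Area = (1/2)|x₁(y₂-y₃) + x₂(y₃-y₁) + x₃(y₁-y₂)|
Area = (1/2)|14(15-(-9)) + 9((-9)-(-11)) + (-4)((-11)-15)|
Area = (1/2)|14*24 + 9*2 + (-4)*(-26)|
Area = (1/2)|336 + 18 + 104|
Area = (1/2)*458 = 229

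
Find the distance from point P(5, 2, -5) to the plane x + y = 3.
d = |1(5) + 1(2) + 0(-5) - (3)| / √(1² + 1² + 0²) = 4/√2 = 2.828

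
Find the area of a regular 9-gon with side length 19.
For a regular 9-gon with side length s = 19:
Apothem a = s / (2*tan(pi/9)) = 19 / (2*tan(pi/9)) ≈ 26.101
Perimeter P = 9 * 19 = 171
Area = (1/2) * P * a = (1/2) * 171 * 26.101 = 2231.64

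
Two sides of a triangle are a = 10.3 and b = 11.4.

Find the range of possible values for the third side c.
By the triangle inequality: |a - b| < c < a + b
|10.3 - 11.4| < c < 10.3 + 11.4
1.1 < c < 21.7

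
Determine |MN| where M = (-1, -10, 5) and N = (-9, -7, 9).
d = √[(-8)² + (3)² + (4)²] = √89 = 9.434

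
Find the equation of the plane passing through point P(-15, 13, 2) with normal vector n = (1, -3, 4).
d = n·P = (1)(-15) + (-3)(13) + (4)(2) = -46
Plane: x - 3y + 4z = -46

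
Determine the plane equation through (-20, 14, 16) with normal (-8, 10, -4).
d = n·P = (-8)(-20) + (10)(14) + (-4)(16) = 236
Plane: -8x + 10y - 4z = 236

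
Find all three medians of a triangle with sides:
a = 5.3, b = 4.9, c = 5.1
Using m_x = ½√(2y² + 2z² - x²):
m_a = ½√(2·4.9² + 2·5.1² - 5.3²) = ½√71.95 = 4.241
m_b = ½√(2·5.3² + 2·5.1² - 4.9²) = ½√84.19 = 4.588
m_c = ½√(2·5.3² + 2·4.9² - 5.1²) = ½√78.19 = 4.421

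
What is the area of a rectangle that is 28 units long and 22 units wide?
Area = length * width
Area = 28 * 22
Area = 616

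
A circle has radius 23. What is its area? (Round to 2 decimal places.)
Area = pi * r²
Area = pi * 23²
Area = pi * 529
Area = 1661.90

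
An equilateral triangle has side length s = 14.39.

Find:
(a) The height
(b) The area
(a) Height h = s·√3/2 = 14.39·√3/2 = 12.46
(b) Area = (√3/4)·s² = (√3/4)·14.39² = (√3/4)·207.072 = 89.66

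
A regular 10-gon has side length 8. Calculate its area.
For a regular 10-gon with side length s = 8:
Apothem a = s / (2*tan(pi/10)) = 8 / (2*tan(pi/10)) ≈ 12.3107
Perimeter P = 10 * 8 = 80
Area = (1/2) * P * a = (1/2) * 80 * 12.3107 = 492.43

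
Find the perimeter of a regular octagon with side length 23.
Perimeter = number of sides * side length
Perimeter = 8 * 23
Perimeter = 184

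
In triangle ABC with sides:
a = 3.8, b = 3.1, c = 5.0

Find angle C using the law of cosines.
cos(C) = (a² + b² - c²)/(2ab)
cos(C) = (3.8² + 3.1² - 5.0²)/(2·3.8·3.1) = -0.95/23.56 = -0.040323
C = arccos(-0.040323) = 92.31°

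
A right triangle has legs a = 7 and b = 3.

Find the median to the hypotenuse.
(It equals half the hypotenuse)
Hypotenuse c = √(7² + 3²) = √58 = 7.61577
Median to hypotenuse = c/2 = 3.808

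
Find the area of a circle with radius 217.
Area = pi * r²
Area = pi * 217²
Area = pi * 47089
Area = 147934.46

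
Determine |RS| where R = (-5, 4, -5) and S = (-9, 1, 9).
d = √[(-4)² + (-3)² + (14)²] = √221 = 14.87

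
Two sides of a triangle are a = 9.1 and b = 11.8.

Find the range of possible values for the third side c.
By the triangle inequality: |a - b| < c < a + b
|9.1 - 11.8| < c < 9.1 + 11.8
2.7 < c < 20.9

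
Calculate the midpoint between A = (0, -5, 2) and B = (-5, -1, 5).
Midpoint = ((0-5)/2, (-5-1)/2, (2+5)/2) = (-2.5, -3, 3.5)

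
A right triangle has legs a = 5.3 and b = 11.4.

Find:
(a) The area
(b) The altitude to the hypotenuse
(a) Area = ½ab = ½·5.3·11.4 = 30.21
(b) Hypotenuse c = √(5.3² + 11.4²) = √158.05 = 12.5718
    Area = ½·c·h_c  →  h_c = 2·Area/c = 2·30.21/12.5718 = 4.806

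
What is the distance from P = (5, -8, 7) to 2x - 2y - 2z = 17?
d = |2(5) + (-2)(-8) + (-2)(7) - (17)| / √(2² + (-2)² + (-2)²) = 5/√12 = 1.443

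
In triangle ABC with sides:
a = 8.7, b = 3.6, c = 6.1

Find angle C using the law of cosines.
cos(C) = (a² + b² - c²)/(2ab)
cos(C) = (8.7² + 3.6² - 6.1²)/(2·8.7·3.6) = 51.44/62.64 = 0.821201
C = arccos(0.821201) = 34.79°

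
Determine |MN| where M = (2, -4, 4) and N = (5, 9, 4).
d = √[(3)² + (13)² + (0)²] = √178 = 13.34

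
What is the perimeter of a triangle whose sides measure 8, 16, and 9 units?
Perimeter = sum of all sides
Perimeter = 8 + 16 + 9
Perimeter = 33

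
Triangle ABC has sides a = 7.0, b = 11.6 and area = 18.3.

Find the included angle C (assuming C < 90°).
Area = ½ab·sin(C)  →  sin(C) = 2·Area/(ab)
sin(C) = 2·18.3/(7.0·11.6) = 0.450739
C = arcsin(0.450739) = 26.79°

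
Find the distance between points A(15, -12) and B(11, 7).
Using the distance formula: d = sqrt((x₂-x₁)² + (y₂-y₁)²)
dx = 11 - 15 = -4
dy = 7 - (-12) = 19
d = sqrt((-4)² + 19²) = sqrt(16 + 361) = sqrt(377) = 19.42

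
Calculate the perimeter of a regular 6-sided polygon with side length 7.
Perimeter = number of sides * side length
Perimeter = 6 * 7
Perimeter = 42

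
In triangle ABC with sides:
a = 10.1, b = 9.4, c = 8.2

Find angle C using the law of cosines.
cos(C) = (a² + b² - c²)/(2ab)
cos(C) = (10.1² + 9.4² - 8.2²)/(2·10.1·9.4) = 123.13/189.88 = 0.648462
C = arccos(0.648462) = 49.57°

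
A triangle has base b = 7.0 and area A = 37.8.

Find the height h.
A = ½bh  →  h = 2A/b
h = 2·37.8/7.0 = 10.8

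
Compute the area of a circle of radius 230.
Area = pi * r²
Area = pi * 230²
Area = pi * 52900
Area = 166190.25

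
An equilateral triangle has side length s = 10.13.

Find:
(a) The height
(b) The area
(a) Height h = s·√3/2 = 10.13·√3/2 = 8.773
(b) Area = (√3/4)·s² = (√3/4)·10.13² = (√3/4)·102.617 = 44.43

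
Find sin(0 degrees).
sin(0 degrees) = 0
Decimal approximation: 0.0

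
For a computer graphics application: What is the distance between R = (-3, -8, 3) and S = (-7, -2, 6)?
d = √[(-4)² + (6)² + (3)²] = √61 = 7.81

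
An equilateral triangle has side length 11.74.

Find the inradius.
For an equilateral triangle, r = s/(2√3) where s is the side.
r = 11.74/(2√3) = 11.74/3.464102 = 3.389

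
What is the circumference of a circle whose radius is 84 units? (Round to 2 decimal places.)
Circumference = 2 * pi * r
Circumference = 2 * pi * 84
Circumference = 527.79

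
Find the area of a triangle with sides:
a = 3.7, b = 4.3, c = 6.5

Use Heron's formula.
s = (a+b+c)/2 = (3.7+4.3+6.5)/2 = 7.25
A = √(s(s-a)(s-b)(s-c)) = √(7.25·3.55·2.95·0.75)
A = √56.9442 = 7.546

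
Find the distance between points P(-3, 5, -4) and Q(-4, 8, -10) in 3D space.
d = √[(-1)² + (3)² + (-6)²] = √46 = 6.782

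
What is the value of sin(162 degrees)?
sin(162 degrees) = 0.309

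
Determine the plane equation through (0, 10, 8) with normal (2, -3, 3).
d = n·P = (2)(0) + (-3)(10) + (3)(8) = -6
Plane: 2x - 3y + 3z = -6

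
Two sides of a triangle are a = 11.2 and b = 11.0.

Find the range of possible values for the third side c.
By the triangle inequality: |a - b| < c < a + b
|11.2 - 11.0| < c < 11.2 + 11.0
0.2 < c < 22.2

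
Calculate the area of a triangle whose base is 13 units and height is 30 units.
Area = (1/2) * base * height
Area = (1/2) * 13 * 30
Area = 195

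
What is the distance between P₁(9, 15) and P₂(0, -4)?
Using the distance formula: d = sqrt((x₂-x₁)² + (y₂-y₁)²)
dx = 0 - 9 = -9
dy = (-4) - 15 = -19
d = sqrt((-9)² + (-19)²) = sqrt(81 + 361) = sqrt(442) = 21.02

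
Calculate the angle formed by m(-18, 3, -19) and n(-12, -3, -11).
m·n = 416, |m|² = 694, |n|² = 274
cos θ = 416/√190156 ≈ 0.954
θ ≈ 17.45°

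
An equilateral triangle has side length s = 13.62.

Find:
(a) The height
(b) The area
(a) Height h = s·√3/2 = 13.62·√3/2 = 11.8
(b) Area = (√3/4)·s² = (√3/4)·13.62² = (√3/4)·185.504 = 80.33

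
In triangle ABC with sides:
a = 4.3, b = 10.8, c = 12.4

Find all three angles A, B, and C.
By the law of cosines:
cos(A) = (b² + c² - a²)/(2bc) = 0.940524  →  A = 19.86°
cos(B) = (a² + c² - b²)/(2ac) = 0.521474  →  B = 58.57°
cos(C) = (a² + b² - c²)/(2ab) = -0.200581  →  C = 101.6°
Check: A + B + C = 180.0° ✓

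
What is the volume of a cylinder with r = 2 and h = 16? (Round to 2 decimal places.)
Volume = pi * r² * h
Volume = pi * 2² * 16
Volume = pi * 4 * 16
Volume = pi * 64
Volume = 201.06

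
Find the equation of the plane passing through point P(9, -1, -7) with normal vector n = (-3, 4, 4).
d = n·P = (-3)(9) + (4)(-1) + (4)(-7) = -59
Plane: -3x + 4y + 4z = -59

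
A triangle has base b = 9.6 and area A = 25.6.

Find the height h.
A = ½bh  →  h = 2A/b
h = 2·25.6/9.6 = 5.333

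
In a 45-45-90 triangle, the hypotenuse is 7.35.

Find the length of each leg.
In a 45-45-90 triangle, hypotenuse = leg·√2  →  leg = hypotenuse/√2
leg = 7.35/√2 = 5.197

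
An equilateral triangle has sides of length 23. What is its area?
Area = (sqrt(3)/4) * s²
Area = (sqrt(3)/4) * 23²
Area = (sqrt(3)/4) * 529
Area = 229.06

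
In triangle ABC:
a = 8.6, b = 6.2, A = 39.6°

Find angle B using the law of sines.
sin(B)/b = sin(A)/a
sin(B) = b·sin(A)/a = 6.2·sin(39.6°)/8.6 = 0.459538
B = arcsin(0.459538) = 27.36°  (b ≤ a, so B ≤ A and the acute solution is unique)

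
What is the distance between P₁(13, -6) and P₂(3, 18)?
Using the distance formula: d = sqrt((x₂-x₁)² + (y₂-y₁)²)
dx = 3 - 13 = -10
dy = 18 - (-6) = 24
d = sqrt((-10)² + 24²) = sqrt(100 + 576) = sqrt(676) = 26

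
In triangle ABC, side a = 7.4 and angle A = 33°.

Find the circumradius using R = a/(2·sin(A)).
R = a/(2·sin(A)) = 7.4/(2·sin(33°))
R = 7.4/(2·0.544639) = 7.4/1.089278 = 6.793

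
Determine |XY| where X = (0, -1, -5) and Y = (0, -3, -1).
d = √[(0)² + (-2)² + (4)²] = √20 = 4.472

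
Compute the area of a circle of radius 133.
Area = pi * r²
Area = pi * 133²
Area = pi * 17689
Area = 55571.63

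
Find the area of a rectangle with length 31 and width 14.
Area = length * width
Area = 31 * 14
Area = 434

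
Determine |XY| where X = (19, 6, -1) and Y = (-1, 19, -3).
d = √[(-20)² + (13)² + (-2)²] = √573 = 23.94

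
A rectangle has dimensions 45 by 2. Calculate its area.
Area = length * width
Area = 45 * 2
Area = 90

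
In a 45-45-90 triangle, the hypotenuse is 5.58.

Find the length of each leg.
In a 45-45-90 triangle, hypotenuse = leg·√2  →  leg = hypotenuse/√2
leg = 5.58/√2 = 3.946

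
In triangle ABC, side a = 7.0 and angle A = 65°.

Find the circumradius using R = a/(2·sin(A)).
R = a/(2·sin(A)) = 7.0/(2·sin(65°))
R = 7.0/(2·0.906308) = 7.0/1.812616 = 3.862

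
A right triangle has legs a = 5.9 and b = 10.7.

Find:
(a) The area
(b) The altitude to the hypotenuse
(a) Area = ½ab = ½·5.9·10.7 = 31.565
(b) Hypotenuse c = √(5.9² + 10.7²) = √149.3 = 12.2188
    Area = ½·c·h_c  →  h_c = 2·Area/c = 2·31.565/12.2188 = 5.167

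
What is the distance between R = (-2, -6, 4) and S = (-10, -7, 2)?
d = √[(-8)² + (-1)² + (-2)²] = √69 = 8.307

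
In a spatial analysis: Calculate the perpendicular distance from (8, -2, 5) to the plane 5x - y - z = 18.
d = |5(8) + (-1)(-2) + (-1)(5) - (18)| / √(5² + (-1)² + (-1)²) = 19/√27 = 3.657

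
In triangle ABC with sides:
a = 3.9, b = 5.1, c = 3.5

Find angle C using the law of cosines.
cos(C) = (a² + b² - c²)/(2ab)
cos(C) = (3.9² + 5.1² - 3.5²)/(2·3.9·5.1) = 28.97/39.78 = 0.728255
C = arccos(0.728255) = 43.26°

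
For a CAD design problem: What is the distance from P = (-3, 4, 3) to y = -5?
d = |0(-3) + 1(4) + 0(3) - (-5)| / √(0² + 1² + 0²) = 9/√1 = 9.0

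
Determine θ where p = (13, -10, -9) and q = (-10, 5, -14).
p·q = -54, |p|² = 350, |q|² = 321
cos θ = -54/√112350 ≈ -0.1611
θ ≈ 99.27°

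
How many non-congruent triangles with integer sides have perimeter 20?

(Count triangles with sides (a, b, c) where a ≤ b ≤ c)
With a ≤ b ≤ c and a + b + c = 20, the triangle inequality a + b > c gives c < 20/2, so c ≤ 9.
Iterate a from 1 to ⌊p/3⌋ = 6; for each a, b ranges from a to ⌊(p−a)/2⌋ with c = p − a − b, keeping only c ≥ b.
Triples: (2, 9, 9), (3, 8, 9), (4, 7, 9), …
Count = 8 triangles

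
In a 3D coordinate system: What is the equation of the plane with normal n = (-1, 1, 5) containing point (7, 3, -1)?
d = n·P = (-1)(7) + (1)(3) + (5)(-1) = -9
Plane: -x + y + 5z = -9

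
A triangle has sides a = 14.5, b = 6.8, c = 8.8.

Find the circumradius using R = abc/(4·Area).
s = (a+b+c)/2 = 15.05
Area = √(s(s-a)(s-b)(s-c)) = √(15.05·0.55·8.25·6.25) = 20.6593
R = abc/(4·Area) = (14.5·6.8·8.8)/(4·20.6593) = 867.68/82.6372 = 10.5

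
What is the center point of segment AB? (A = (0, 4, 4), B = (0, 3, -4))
Midpoint = ((0+0)/2, (4+3)/2, (4-4)/2) = (0, 3.5, 0)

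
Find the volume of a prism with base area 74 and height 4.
Volume = base area * height
Volume = 74 * 4
Volume = 296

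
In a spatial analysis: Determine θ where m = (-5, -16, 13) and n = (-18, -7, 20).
m·n = 462, |m|² = 450, |n|² = 773
cos θ = 462/√347850 ≈ 0.7833
θ ≈ 38.43°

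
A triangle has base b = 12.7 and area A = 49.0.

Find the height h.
A = ½bh  →  h = 2A/b
h = 2·49.0/12.7 = 7.717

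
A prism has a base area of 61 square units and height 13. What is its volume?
Volume = base area * height
Volume = 61 * 13
Volume = 793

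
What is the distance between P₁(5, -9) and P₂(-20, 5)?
Using the distance formula: d = sqrt((x₂-x₁)² + (y₂-y₁)²)
dx = (-20) - 5 = -25
dy = 5 - (-9) = 14
d = sqrt((-25)² + 14²) = sqrt(625 + 196) = sqrt(821) = 28.65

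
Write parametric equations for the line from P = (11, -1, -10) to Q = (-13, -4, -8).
Direction vector d = Q - P = (-24, -3, 2)
x = 11 - 24t, y = -1 - 3t, z = -10 + 2t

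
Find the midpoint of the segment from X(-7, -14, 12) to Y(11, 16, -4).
Midpoint = ((-7+11)/2, (-14+16)/2, (12-4)/2) = (2, 1, 4)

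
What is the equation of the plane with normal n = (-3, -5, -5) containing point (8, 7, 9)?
d = n·P = (-3)(8) + (-5)(7) + (-5)(9) = -104
Plane: -3x - 5y - 5z = -104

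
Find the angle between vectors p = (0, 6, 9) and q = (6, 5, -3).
p·q = 3, |p|² = 117, |q|² = 70
cos θ = 3/√8190 ≈ 0.03315
θ ≈ 88.1°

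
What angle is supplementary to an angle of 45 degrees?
Supplementary angles sum to 180 degrees.
Other angle = 180 - 45
Other angle = 135 degrees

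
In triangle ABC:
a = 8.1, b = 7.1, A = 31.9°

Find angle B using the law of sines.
sin(B)/b = sin(A)/a
sin(B) = b·sin(A)/a = 7.1·sin(31.9°)/8.1 = 0.463199
B = arcsin(0.463199) = 27.59°  (b ≤ a, so B ≤ A and the acute solution is unique)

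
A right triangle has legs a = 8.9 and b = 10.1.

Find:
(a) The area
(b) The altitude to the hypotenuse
(a) Area = ½ab = ½·8.9·10.1 = 44.945
(b) Hypotenuse c = √(8.9² + 10.1²) = √181.22 = 13.4618
    Area = ½·c·h_c  →  h_c = 2·Area/c = 2·44.945/13.4618 = 6.677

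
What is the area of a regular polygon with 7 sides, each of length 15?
For a regular 7-gon with side length s = 15:
Apothem a = s / (2*tan(pi/7)) = 15 / (2*tan(pi/7)) ≈ 15.5739
Perimeter P = 7 * 15 = 105
Area = (1/2) * P * a = (1/2) * 105 * 15.5739 = 817.63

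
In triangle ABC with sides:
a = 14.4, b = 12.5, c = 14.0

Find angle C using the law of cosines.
cos(C) = (a² + b² - c²)/(2ab)
cos(C) = (14.4² + 12.5² - 14.0²)/(2·14.4·12.5) = 167.61/360 = 0.465583
C = arccos(0.465583) = 62.25°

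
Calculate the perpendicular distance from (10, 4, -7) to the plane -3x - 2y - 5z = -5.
d = |(-3)(10) + (-2)(4) + (-5)(-7) - (-5)| / √((-3)² + (-2)² + (-5)²) = 2/√38 = 0.3244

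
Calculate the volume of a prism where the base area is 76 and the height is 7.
Volume = base area * height
Volume = 76 * 7
Volume = 532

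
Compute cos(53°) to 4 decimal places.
cos(53 degrees) = 0.6018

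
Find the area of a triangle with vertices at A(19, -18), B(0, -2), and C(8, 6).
Using the coordinate formula: Area = (1/2)|x₁(y₂-y₃) + x₂(y₃-y₁) + x₃(y₁-y₂)|
Area = (1/2)|19((-2)-6) + 0(6-(-18)) + 8((-18)-(-2))|
Area = (1/2)|19*(-8) + 0*24 + 8*(-16)|
Area = (1/2)|(-152) + 0 + (-128)|
Area = (1/2)*280 = 140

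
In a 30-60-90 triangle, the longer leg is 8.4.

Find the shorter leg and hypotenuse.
In a 30-60-90 triangle, sides are in ratio 1 : √3 : 2.
Long leg = short leg·√3  →  short leg = 8.4/√3 = 4.85
Hypotenuse = 2·(short leg) = 2·8.4/√3 = 9.699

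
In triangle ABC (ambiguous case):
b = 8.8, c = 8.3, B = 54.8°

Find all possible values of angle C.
sin(C)/c = sin(B)/b  →  sin(C) = c·sin(B)/b = 8.3·sin(54.8°)/8.8 = 0.770716
C₁ = arcsin(0.770716) = 50.42°,  C₂ = 180° - C₁ = 129.58°
Check C₂: A = 180° - 54.8° - 129.58° = -4.38° ≤ 0, rejected
C = 50.42° (one solution)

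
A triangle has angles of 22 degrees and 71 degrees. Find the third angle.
Sum of angles in a triangle = 180 degrees
Third angle = 180 - 22 - 71
Third angle = 87 degrees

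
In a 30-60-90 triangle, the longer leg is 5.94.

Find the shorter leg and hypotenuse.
In a 30-60-90 triangle, sides are in ratio 1 : √3 : 2.
Long leg = short leg·√3  →  short leg = 5.94/√3 = 3.429
Hypotenuse = 2·(short leg) = 2·5.94/√3 = 6.859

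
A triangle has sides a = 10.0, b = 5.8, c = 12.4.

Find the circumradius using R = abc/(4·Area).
s = (a+b+c)/2 = 14.1
Area = √(s(s-a)(s-b)(s-c)) = √(14.1·4.1·8.3·1.7) = 28.5604
R = abc/(4·Area) = (10.0·5.8·12.4)/(4·28.5604) = 719.2/114.2416 = 6.295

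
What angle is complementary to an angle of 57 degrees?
Complementary angles sum to 90 degrees.
Other angle = 90 - 57
Other angle = 33 degrees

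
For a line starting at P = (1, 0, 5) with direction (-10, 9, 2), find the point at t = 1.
P(1) = (1 + (-10)(1), 0 + 9(1), 5 + 2(1)) = (-9, 9, 7)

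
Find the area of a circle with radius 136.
Area = pi * r²
Area = pi * 136²
Area = pi * 18496
Area = 58106.90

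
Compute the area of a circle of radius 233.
Area = pi * r²
Area = pi * 233²
Area = pi * 54289
Area = 170553.92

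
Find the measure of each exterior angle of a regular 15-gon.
Exterior angle of a regular n-gon = 360/n
Exterior angle = 360/15
Exterior angle = 24 degrees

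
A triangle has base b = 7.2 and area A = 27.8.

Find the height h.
A = ½bh  →  h = 2A/b
h = 2·27.8/7.2 = 7.722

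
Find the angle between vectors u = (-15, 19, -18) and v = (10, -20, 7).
u·v = -656, |u|² = 910, |v|² = 549
cos θ = -656/√499590 ≈ -0.9281
θ ≈ 158.1°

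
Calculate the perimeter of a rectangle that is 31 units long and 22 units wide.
Perimeter = 2 * (length + width)
Perimeter = 2 * (31 + 22)
Perimeter = 2 * 53
Perimeter = 106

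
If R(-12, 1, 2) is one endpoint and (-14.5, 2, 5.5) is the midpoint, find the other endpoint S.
S = (2×(-14.5) - (-12), 2×2 - 1, 2×5.5 - 2) = (-17, 3, 9)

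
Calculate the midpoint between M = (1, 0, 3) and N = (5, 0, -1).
Midpoint = ((1+5)/2, (0+0)/2, (3-1)/2) = (3, 0, 1)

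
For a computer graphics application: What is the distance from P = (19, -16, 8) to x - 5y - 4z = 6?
d = |1(19) + (-5)(-16) + (-4)(8) - (6)| / √(1² + (-5)² + (-4)²) = 61/√42 = 9.413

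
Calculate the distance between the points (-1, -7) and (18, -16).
Using the distance formula: d = sqrt((x₂-x₁)² + (y₂-y₁)²)
dx = 18 - (-1) = 19
dy = (-16) - (-7) = -9
d = sqrt(19² + (-9)²) = sqrt(361 + 81) = sqrt(442) = 21.02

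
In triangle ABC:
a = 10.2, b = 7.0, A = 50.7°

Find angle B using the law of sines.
sin(B)/b = sin(A)/a
sin(B) = b·sin(A)/a = 7.0·sin(50.7°)/10.2 = 0.531067
B = arcsin(0.531067) = 32.08°  (b ≤ a, so B ≤ A and the acute solution is unique)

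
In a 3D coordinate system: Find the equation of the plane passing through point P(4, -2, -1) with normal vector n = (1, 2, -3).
d = n·P = (1)(4) + (2)(-2) + (-3)(-1) = 3
Plane: x + 2y - 3z = 3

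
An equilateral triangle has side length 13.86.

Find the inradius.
For an equilateral triangle, r = s/(2√3) where s is the side.
r = 13.86/(2√3) = 13.86/3.464102 = 4.001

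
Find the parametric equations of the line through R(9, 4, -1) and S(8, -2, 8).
Direction vector d = S - R = (-1, -6, 9)
x = 9 - t, y = 4 - 6t, z = -1 + 9t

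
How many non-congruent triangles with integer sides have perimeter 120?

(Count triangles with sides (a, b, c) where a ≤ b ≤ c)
With a ≤ b ≤ c and a + b + c = 120, the triangle inequality a + b > c gives c < 120/2, so c ≤ 59.
Iterate a from 1 to ⌊p/3⌋ = 40; for each a, b ranges from a to ⌊(p−a)/2⌋ with c = p − a − b, keeping only c ≥ b.
Triples: (2, 59, 59), (3, 58, 59), (4, 57, 59), …
Count = 300 triangles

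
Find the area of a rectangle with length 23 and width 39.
Area = length * width
Area = 23 * 39
Area = 897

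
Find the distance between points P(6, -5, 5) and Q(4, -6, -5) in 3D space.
d = √[(-2)² + (-1)² + (-10)²] = √105 = 10.25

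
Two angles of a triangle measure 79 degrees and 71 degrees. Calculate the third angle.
Sum of angles in a triangle = 180 degrees
Third angle = 180 - 79 - 71
Third angle = 30 degrees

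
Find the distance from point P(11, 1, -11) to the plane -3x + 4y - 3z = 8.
d = |(-3)(11) + 4(1) + (-3)(-11) - (8)| / √((-3)² + 4² + (-3)²) = 4/√34 = 0.686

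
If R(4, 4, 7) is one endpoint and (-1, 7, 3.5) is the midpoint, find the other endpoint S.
S = (2×(-1) - 4, 2×7 - 4, 2×3.5 - 7) = (-6, 10, 0)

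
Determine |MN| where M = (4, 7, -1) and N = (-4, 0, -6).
d = √[(-8)² + (-7)² + (-5)²] = √138 = 11.75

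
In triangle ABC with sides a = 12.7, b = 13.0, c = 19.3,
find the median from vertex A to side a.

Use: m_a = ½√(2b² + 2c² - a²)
m_a = ½√(2·13.0² + 2·19.3² - 12.7²)
m_a = ½√(338 + 744.98 - 161.29) = ½√921.69 = 15.18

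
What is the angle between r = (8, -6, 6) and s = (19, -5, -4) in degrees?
r·s = 158, |r|² = 136, |s|² = 402
cos θ = 158/√54672 ≈ 0.6757
θ ≈ 47.49°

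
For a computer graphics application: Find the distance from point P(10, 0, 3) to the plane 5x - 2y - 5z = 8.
d = |5(10) + (-2)(0) + (-5)(3) - (8)| / √(5² + (-2)² + (-5)²) = 27/√54 = 3.674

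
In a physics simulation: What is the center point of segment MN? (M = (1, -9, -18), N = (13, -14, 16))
Midpoint = ((1+13)/2, (-9-14)/2, (-18+16)/2) = (7, -11.5, -1)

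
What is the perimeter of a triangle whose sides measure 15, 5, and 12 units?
Perimeter = sum of all sides
Perimeter = 15 + 5 + 12
Perimeter = 32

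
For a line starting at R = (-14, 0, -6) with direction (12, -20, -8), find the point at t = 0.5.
P(0.5) = (-14 + 12(0.5), 0 + (-20)(0.5), -6 + (-8)(0.5)) = (-8, -10, -10)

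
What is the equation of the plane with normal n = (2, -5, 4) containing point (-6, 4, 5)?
d = n·P = (2)(-6) + (-5)(4) + (4)(5) = -12
Plane: 2x - 5y + 4z = -12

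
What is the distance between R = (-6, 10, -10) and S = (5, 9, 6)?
d = √[(11)² + (-1)² + (16)²] = √378 = 19.44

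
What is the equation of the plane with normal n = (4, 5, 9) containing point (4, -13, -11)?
d = n·P = (4)(4) + (5)(-13) + (9)(-11) = -148
Plane: 4x + 5y + 9z = -148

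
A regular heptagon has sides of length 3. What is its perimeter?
Perimeter = number of sides * side length
Perimeter = 7 * 3
Perimeter = 21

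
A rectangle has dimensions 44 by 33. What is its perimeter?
Perimeter = 2 * (length + width)
Perimeter = 2 * (44 + 33)
Perimeter = 2 * 77
Perimeter = 154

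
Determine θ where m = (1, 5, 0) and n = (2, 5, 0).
m·n = 27, |m|² = 26, |n|² = 29
cos θ = 27/√754 ≈ 0.9833
θ ≈ 10.49°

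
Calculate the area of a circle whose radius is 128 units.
Area = pi * r²
Area = pi * 128²
Area = pi * 16384
Area = 51471.85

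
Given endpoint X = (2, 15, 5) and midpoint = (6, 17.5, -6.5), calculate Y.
Y = (2×6 - 2, 2×17.5 - 15, 2×(-6.5) - 5) = (10, 20, -18)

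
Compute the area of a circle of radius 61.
Area = pi * r²
Area = pi * 61²
Area = pi * 3721
Area = 11689.87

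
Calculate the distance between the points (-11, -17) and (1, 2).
Using the distance formula: d = sqrt((x₂-x₁)² + (y₂-y₁)²)
dx = 1 - (-11) = 12
dy = 2 - (-17) = 19
d = sqrt(12² + 19²) = sqrt(144 + 361) = sqrt(505) = 22.47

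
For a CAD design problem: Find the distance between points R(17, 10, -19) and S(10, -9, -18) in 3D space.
d = √[(-7)² + (-19)² + (1)²] = √411 = 20.27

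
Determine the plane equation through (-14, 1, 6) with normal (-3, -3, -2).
d = n·P = (-3)(-14) + (-3)(1) + (-2)(6) = 27
Plane: -3x - 3y - 2z = 27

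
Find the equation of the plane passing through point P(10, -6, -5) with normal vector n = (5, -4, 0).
d = n·P = (5)(10) + (-4)(-6) + (0)(-5) = 74
Plane: 5x - 4y = 74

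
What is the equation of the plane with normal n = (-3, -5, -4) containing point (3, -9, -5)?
d = n·P = (-3)(3) + (-5)(-9) + (-4)(-5) = 56
Plane: -3x - 5y - 4z = 56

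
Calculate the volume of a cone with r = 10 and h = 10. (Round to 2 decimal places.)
Volume = (1/3) * pi * r² * h
Volume = (1/3) * pi * 10² * 10
Volume = (1/3) * pi * 100 * 10
Volume = (1/3) * pi * 1000
Volume = 1047.20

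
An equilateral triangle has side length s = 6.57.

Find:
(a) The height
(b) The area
(a) Height h = s·√3/2 = 6.57·√3/2 = 5.69
(b) Area = (√3/4)·s² = (√3/4)·6.57² = (√3/4)·43.1649 = 18.69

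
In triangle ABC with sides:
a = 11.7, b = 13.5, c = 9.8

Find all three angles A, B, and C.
By the law of cosines:
cos(A) = (b² + c² - a²)/(2bc) = 0.534392  →  A = 57.7°
cos(B) = (a² + c² - b²)/(2ac) = 0.221001  →  B = 77.23°
cos(C) = (a² + b² - c²)/(2ab) = 0.706236  →  C = 45.07°
Check: A + B + C = 180.0° ✓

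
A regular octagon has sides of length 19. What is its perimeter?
Perimeter = number of sides * side length
Perimeter = 8 * 19
Perimeter = 152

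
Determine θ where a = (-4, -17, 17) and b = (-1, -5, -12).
a·b = -115, |a|² = 594, |b|² = 170
cos θ = -115/√100980 ≈ -0.3619
θ ≈ 111.2°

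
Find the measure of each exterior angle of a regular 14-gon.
Exterior angle of a regular n-gon = 360/n
Exterior angle = 360/14
Exterior angle = 25.71 degrees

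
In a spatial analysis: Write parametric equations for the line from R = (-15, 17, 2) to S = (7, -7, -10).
Direction vector d = S - R = (22, -24, -12)
x = -15 + 22t, y = 17 - 24t, z = 2 - 12t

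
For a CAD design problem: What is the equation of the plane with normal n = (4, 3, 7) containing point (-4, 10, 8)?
d = n·P = (4)(-4) + (3)(10) + (7)(8) = 70
Plane: 4x + 3y + 7z = 70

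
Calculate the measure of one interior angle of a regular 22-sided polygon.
Interior angle of a regular n-gon = (n-2)*180/n
Interior angle = (22-2)*180/22
Interior angle = 20*180/22
Interior angle = 3600/22
Interior angle = 163.64 degrees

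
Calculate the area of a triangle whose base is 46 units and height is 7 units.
Area = (1/2) * base * height
Area = (1/2) * 46 * 7
Area = 161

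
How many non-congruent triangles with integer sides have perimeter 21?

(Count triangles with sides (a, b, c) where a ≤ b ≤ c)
With a ≤ b ≤ c and a + b + c = 21, the triangle inequality a + b > c gives c < 21/2, so c ≤ 10.
Iterate a from 1 to ⌊p/3⌋ = 7; for each a, b ranges from a to ⌊(p−a)/2⌋ with c = p − a − b, keeping only c ≥ b.
Triples: (1, 10, 10), (2, 9, 10), (3, 8, 10), …
Count = 12 triangles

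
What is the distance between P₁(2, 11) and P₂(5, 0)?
Using the distance formula: d = sqrt((x₂-x₁)² + (y₂-y₁)²)
dx = 5 - 2 = 3
dy = 0 - 11 = -11
d = sqrt(3² + (-11)²) = sqrt(9 + 121) = sqrt(130) = 11.40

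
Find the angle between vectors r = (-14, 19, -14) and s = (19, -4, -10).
r·s = -202, |r|² = 753, |s|² = 477
cos θ = -202/√359181 ≈ -0.3371
θ ≈ 109.7°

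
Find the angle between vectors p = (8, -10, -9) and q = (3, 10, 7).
p·q = -139, |p|² = 245, |q|² = 158
cos θ = -139/√38710 ≈ -0.7065
θ ≈ 134.9°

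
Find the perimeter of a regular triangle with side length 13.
Perimeter = number of sides * side length
Perimeter = 3 * 13
Perimeter = 39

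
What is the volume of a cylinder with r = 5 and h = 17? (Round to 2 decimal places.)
Volume = pi * r² * h
Volume = pi * 5² * 17
Volume = pi * 25 * 17
Volume = pi * 425
Volume = 1335.18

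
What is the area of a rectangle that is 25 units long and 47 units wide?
Area = length * width
Area = 25 * 47
Area = 1175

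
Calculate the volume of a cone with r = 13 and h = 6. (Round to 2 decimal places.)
Volume = (1/3) * pi * r² * h
Volume = (1/3) * pi * 13² * 6
Volume = (1/3) * pi * 169 * 6
Volume = (1/3) * pi * 1014
Volume = 1061.86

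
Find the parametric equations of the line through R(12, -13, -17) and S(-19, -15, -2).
Direction vector d = S - R = (-31, -2, 15)
x = 12 - 31t, y = -13 - 2t, z = -17 + 15t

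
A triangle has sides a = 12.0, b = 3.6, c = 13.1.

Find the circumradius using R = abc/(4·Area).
s = (a+b+c)/2 = 14.35
Area = √(s(s-a)(s-b)(s-c)) = √(14.35·2.35·10.75·1.25) = 21.2872
R = abc/(4·Area) = (12.0·3.6·13.1)/(4·21.2872) = 565.92/85.1488 = 6.646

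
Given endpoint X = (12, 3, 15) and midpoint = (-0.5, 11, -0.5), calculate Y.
Y = (2×(-0.5) - 12, 2×11 - 3, 2×(-0.5) - 15) = (-13, 19, -16)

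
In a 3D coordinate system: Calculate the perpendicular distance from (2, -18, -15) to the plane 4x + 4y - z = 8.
d = |4(2) + 4(-18) + (-1)(-15) - (8)| / √(4² + 4² + (-1)²) = 57/√33 = 9.922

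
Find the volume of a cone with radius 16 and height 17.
Volume = (1/3) * pi * r² * h
Volume = (1/3) * pi * 16² * 17
Volume = (1/3) * pi * 256 * 17
Volume = (1/3) * pi * 4352
Volume = 4557.40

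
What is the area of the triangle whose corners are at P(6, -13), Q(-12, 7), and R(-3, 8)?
Using the coordinate formula: Area = (1/2)|x₁(y₂-y₃) + x₂(y₃-y₁) + x₃(y₁-y₂)|
Area = (1/2)|6(7-8) + (-12)(8-(-13)) + (-3)((-13)-7)|
Area = (1/2)|6*(-1) + (-12)*21 + (-3)*(-20)|
Area = (1/2)|(-6) + (-252) + 60|
Area = (1/2)*198 = 99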